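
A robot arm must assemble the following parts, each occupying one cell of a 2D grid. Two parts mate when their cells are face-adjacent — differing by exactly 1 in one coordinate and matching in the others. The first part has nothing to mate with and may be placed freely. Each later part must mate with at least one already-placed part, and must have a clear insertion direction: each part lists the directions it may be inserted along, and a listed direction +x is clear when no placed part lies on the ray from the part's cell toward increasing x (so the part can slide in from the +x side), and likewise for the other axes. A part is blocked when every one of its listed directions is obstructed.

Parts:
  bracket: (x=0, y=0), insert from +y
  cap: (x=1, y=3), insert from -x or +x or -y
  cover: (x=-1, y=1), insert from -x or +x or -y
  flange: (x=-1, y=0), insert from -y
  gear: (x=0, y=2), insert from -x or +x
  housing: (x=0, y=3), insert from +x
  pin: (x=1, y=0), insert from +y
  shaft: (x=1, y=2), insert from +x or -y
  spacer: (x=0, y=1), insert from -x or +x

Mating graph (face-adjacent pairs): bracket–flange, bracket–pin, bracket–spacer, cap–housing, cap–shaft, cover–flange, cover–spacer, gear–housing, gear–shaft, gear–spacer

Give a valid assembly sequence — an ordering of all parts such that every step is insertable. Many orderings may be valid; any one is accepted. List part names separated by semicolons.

1. flange@(-1, 0) [-y clear] — {flange}
2. bracket@(0, 0) [+y clear] — {bracket, flange}
3. pin@(1, 0) [+y clear] — {bracket, flange, pin}
4. spacer@(0, 1) [-x clear] — {bracket, flange, pin, spacer}
5. gear@(0, 2) [-x clear] — {bracket, flange, gear, pin, spacer}
6. shaft@(1, 2) [+x clear] — {bracket, flange, gear, pin, shaft, spacer}
7. housing@(0, 3) [+x clear] — {bracket, flange, gear, housing, pin, shaft, spacer}
8. cap@(1, 3) [+x clear] — {bracket, cap, flange, gear, housing, pin, shaft, spacer}
9. cover@(-1, 1) [-x clear] — {bracket, cap, cover, flange, gear, housing, pin, shaft, spacer}

flange; bracket; pin; spacer; gear; shaft; housing; cap; cover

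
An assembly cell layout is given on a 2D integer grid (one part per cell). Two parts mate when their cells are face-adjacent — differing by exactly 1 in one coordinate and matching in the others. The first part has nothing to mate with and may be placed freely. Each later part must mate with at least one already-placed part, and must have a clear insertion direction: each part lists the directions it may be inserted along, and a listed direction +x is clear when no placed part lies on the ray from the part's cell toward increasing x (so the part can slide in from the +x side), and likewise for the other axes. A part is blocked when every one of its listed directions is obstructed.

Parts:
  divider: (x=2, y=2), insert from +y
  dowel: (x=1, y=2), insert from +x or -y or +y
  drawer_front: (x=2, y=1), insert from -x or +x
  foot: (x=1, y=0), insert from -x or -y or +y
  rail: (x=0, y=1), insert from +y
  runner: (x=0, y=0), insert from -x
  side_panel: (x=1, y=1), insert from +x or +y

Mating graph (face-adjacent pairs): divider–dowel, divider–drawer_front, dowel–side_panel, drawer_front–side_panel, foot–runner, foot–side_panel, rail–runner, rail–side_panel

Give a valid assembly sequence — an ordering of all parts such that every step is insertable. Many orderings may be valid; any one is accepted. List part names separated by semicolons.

1. rail@(0, 1) [+y clear] — {rail}
2. side_panel@(1, 1) [+x clear] — {rail, side_panel}
3. foot@(1, 0) [-x clear] — {foot, rail, side_panel}
4. runner@(0, 0) [-x clear] — {foot, rail, runner, side_panel}
5. dowel@(1, 2) [+x clear] — {dowel, foot, rail, runner, side_panel}
6. divider@(2, 2) [+y clear] — {divider, dowel, foot, rail, runner, side_panel}
7. drawer_front@(2, 1) [+x clear] — {divider, dowel, drawer_front, foot, rail, runner, side_panel}

rail; side_panel; foot; runner; dowel; divider; drawer_front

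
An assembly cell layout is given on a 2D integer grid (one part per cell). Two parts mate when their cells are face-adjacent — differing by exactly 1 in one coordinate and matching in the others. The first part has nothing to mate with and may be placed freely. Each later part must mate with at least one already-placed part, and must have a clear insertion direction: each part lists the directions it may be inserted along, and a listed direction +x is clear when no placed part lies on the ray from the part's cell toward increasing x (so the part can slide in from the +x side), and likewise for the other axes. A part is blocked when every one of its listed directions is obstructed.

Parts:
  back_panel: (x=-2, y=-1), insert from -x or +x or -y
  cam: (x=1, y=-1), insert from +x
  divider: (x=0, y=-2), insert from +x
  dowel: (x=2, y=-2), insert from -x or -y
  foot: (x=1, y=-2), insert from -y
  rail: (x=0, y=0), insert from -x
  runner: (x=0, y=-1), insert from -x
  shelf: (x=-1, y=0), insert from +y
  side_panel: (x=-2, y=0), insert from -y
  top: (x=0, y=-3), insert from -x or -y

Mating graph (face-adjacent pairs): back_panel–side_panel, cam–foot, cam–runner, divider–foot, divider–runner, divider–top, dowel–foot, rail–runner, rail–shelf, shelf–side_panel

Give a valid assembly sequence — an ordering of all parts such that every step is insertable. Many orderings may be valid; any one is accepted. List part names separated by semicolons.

1. rail@(0, 0) [-x clear] — {rail}
2. shelf@(-1, 0) [+y clear] — {rail, shelf}
3. side_panel@(-2, 0) [-y clear] — {rail, shelf, side_panel}
4. runner@(0, -1) [-x clear] — {rail, runner, shelf, side_panel}
5. cam@(1, -1) [+x clear] — {cam, rail, runner, shelf, side_panel}
6. back_panel@(-2, -1) [-x clear] — {back_panel, cam, rail, runner, shelf, side_panel}
7. divider@(0, -2) [+x clear] — {back_panel, cam, divider, rail, runner, shelf, side_panel}
8. foot@(1, -2) [-y clear] — {back_panel, cam, divider, foot, rail, runner, shelf, side_panel}
9. dowel@(2, -2) [-y clear] — {back_panel, cam, divider, dowel, foot, rail, runner, shelf, side_panel}
10. top@(0, -3) [-x clear] — {back_panel, cam, divider, dowel, foot, rail, runner, shelf, side_panel, top}

rail; shelf; side_panel; runner; cam; back_panel; divider; foot; dowel; top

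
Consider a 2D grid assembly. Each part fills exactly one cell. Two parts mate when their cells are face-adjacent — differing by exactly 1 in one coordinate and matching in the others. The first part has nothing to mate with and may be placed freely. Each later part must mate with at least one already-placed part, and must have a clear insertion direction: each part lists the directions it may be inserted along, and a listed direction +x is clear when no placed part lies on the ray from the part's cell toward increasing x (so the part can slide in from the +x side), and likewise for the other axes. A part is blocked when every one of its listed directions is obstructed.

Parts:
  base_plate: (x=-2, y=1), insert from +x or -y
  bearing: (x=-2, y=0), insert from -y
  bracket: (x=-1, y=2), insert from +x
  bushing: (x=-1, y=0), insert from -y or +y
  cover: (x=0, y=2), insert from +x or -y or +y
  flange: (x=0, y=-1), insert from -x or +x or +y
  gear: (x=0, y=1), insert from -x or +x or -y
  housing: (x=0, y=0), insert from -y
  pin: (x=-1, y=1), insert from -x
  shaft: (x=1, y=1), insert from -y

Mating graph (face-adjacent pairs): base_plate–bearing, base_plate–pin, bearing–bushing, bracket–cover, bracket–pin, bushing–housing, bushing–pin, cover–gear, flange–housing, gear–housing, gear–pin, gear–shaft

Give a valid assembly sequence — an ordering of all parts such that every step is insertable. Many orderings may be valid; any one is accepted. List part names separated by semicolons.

1. pin@(-1, 1) [-x clear] — {pin}
2. base_plate@(-2, 1) [-y clear] — {base_plate, pin}
3. bushing@(-1, 0) [-y clear] — {base_plate, bushing, pin}
4. housing@(0, 0) [-y clear] — {base_plate, bushing, housing, pin}
5. flange@(0, -1) [-x clear] — {base_plate, bushing, flange, housing, pin}
6. gear@(0, 1) [+x clear] — {base_plate, bushing, flange, gear, housing, pin}
7. shaft@(1, 1) [-y clear] — {base_plate, bushing, flange, gear, housing, pin, shaft}
8. bearing@(-2, 0) [-y clear] — {base_plate, bearing, bushing, flange, gear, housing, pin, shaft}
9. bracket@(-1, 2) [+x clear] — {base_plate, bearing, bracket, bushing, flange, gear, housing, pin, shaft}
10. cover@(0, 2) [+x clear] — {base_plate, bearing, bracket, bushing, cover, flange, gear, housing, pin, shaft}

pin; base_plate; bushing; housing; flange; gear; shaft; bearing; bracket; cover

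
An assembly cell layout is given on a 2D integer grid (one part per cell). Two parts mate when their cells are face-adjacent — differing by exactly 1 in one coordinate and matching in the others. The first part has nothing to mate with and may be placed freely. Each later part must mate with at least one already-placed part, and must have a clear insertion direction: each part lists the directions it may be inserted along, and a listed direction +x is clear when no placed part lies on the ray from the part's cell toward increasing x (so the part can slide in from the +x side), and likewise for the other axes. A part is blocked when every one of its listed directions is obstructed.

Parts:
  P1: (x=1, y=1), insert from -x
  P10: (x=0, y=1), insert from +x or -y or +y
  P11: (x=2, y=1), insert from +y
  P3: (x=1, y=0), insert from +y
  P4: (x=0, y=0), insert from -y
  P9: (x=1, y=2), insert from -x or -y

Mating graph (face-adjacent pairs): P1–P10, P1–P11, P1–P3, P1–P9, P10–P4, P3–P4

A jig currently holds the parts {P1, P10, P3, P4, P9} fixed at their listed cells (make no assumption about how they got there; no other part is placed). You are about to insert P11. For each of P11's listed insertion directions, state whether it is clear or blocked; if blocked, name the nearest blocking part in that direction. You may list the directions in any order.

+y: clear

+y: ray from P11(2, 1) has no placed part ⇒ clear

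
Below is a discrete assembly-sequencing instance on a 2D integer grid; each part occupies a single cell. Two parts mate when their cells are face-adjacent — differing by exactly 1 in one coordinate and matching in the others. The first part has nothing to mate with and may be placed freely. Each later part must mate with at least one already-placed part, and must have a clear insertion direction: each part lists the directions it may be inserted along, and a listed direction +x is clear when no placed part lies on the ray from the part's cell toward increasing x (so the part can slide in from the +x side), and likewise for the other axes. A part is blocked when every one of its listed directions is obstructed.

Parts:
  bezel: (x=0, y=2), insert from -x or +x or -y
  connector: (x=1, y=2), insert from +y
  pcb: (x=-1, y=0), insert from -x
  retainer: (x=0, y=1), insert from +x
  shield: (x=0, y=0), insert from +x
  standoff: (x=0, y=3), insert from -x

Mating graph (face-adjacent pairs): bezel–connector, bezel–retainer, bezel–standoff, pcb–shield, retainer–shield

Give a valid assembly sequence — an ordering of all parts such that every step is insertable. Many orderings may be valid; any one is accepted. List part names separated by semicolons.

1. shield@(0, 0) [+x clear] — {shield}
2. pcb@(-1, 0) [-x clear] — {pcb, shield}
3. retainer@(0, 1) [+x clear] — {pcb, retainer, shield}
4. bezel@(0, 2) [-x clear] — {bezel, pcb, retainer, shield}
5. standoff@(0, 3) [-x clear] — {bezel, pcb, retainer, shield, standoff}
6. connector@(1, 2) [+y clear] — {bezel, connector, pcb, retainer, shield, standoff}

shield; pcb; retainer; bezel; standoff; connector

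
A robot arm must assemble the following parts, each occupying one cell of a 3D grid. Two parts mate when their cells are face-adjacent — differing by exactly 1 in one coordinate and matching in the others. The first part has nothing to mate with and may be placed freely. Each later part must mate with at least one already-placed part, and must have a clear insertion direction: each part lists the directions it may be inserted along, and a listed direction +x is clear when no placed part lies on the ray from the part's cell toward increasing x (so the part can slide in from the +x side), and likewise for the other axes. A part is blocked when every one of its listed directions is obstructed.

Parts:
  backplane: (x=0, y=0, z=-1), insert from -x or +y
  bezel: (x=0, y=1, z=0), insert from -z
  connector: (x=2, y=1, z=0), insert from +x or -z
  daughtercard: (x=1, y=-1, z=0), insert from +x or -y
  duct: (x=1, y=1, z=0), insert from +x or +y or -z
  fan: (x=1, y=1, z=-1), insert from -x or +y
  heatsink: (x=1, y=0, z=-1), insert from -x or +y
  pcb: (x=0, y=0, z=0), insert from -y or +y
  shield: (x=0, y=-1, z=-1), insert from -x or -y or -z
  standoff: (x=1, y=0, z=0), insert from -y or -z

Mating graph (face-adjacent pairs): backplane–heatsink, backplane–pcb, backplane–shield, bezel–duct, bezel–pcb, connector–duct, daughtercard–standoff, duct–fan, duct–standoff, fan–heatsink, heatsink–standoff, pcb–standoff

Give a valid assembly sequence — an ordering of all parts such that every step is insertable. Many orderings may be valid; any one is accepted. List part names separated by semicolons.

connector; duct; standoff; daughtercard; pcb; heatsink; bezel; fan; backplane; shield

1. connector@(2, 1, 0) [+x clear] — {connector}
2. duct@(1, 1, 0) [+y clear] — {connector, duct}
3. standoff@(1, 0, 0) [-y clear] — {connector, duct, standoff}
4. daughtercard@(1, -1, 0) [+x clear] — {connector, daughtercard, duct, standoff}
5. pcb@(0, 0, 0) [-y clear] — {connector, daughtercard, duct, pcb, standoff}
6. heatsink@(1, 0, -1) [-x clear] — {connector, daughtercard, duct, heatsink, pcb, standoff}
7. bezel@(0, 1, 0) [-z clear] — {bezel, connector, daughtercard, duct, heatsink, pcb, standoff}
8. fan@(1, 1, -1) [-x clear] — {bezel, connector, daughtercard, duct, fan, heatsink, pcb, standoff}
9. backplane@(0, 0, -1) [-x clear] — {backplane, bezel, connector, daughtercard, duct, fan, heatsink, pcb, standoff}
10. shield@(0, -1, -1) [-x clear] — {backplane, bezel, connector, daughtercard, duct, fan, heatsink, pcb, shield, standoff}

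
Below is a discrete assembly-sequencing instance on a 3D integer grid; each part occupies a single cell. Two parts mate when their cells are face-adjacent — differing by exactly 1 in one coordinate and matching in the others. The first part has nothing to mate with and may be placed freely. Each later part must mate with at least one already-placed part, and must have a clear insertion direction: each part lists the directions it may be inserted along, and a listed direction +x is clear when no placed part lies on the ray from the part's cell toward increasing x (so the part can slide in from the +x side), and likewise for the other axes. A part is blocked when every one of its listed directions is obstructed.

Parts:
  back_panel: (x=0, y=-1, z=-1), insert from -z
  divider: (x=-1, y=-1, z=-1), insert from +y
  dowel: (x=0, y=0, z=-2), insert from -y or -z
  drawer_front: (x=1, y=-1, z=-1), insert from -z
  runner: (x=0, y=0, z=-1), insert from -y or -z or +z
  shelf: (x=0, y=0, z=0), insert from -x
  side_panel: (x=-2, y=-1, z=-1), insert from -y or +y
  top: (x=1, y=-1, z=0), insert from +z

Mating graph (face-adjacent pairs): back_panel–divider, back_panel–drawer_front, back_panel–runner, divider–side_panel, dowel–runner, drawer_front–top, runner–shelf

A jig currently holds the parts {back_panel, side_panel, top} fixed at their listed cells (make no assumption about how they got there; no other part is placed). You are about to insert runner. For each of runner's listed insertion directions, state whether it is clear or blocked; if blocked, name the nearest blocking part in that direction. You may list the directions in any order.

-y: nearest on ray is back_panel@(0, -1, -1) ⇒ blocked
-z: ray from runner(0, 0, -1) has no placed part ⇒ clear
+z: ray from runner(0, 0, -1) has no placed part ⇒ clear

+z: clear; -y: blocked by back_panel; -z: clear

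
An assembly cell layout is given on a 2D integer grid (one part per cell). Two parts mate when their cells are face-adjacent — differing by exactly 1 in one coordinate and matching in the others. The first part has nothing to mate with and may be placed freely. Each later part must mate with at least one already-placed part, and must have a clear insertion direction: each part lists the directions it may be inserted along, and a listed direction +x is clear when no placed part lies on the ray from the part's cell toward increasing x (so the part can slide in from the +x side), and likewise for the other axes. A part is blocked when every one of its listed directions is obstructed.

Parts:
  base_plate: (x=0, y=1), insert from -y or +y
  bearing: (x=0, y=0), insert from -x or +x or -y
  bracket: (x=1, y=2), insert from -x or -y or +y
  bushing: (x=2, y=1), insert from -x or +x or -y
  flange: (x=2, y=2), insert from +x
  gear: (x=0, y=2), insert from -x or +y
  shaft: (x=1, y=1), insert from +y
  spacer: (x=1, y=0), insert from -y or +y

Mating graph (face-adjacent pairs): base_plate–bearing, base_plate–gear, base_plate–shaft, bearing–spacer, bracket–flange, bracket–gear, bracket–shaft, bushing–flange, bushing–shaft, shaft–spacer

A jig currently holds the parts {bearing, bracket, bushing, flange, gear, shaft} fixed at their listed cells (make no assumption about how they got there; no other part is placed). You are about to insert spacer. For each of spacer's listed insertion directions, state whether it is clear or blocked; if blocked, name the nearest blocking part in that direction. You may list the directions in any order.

+y: blocked by shaft; -y: clear

-y: ray from spacer(1, 0) has no placed part ⇒ clear
+y: nearest on ray is shaft@(1, 1) ⇒ blocked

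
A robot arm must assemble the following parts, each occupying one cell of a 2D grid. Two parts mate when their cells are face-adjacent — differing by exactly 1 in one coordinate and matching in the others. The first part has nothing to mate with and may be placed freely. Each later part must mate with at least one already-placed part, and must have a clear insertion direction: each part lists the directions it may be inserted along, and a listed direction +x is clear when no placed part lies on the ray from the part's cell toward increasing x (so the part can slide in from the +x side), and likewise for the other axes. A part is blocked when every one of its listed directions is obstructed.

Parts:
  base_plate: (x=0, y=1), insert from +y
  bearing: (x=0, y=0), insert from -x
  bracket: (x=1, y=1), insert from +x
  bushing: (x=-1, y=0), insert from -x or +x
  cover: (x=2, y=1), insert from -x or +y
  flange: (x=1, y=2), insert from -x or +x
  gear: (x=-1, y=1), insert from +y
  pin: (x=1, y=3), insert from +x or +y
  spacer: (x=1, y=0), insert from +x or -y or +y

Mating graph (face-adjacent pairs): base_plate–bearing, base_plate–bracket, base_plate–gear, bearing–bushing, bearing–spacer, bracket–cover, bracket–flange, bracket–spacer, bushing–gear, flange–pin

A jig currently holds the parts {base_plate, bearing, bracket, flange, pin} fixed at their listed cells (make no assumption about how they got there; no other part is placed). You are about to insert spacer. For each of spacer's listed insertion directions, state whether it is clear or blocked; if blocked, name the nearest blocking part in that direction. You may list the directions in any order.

+x: clear; +y: blocked by bracket; -y: clear

+x: ray from spacer(1, 0) has no placed part ⇒ clear
-y: ray from spacer(1, 0) has no placed part ⇒ clear
+y: nearest on ray is bracket@(1, 1) ⇒ blocked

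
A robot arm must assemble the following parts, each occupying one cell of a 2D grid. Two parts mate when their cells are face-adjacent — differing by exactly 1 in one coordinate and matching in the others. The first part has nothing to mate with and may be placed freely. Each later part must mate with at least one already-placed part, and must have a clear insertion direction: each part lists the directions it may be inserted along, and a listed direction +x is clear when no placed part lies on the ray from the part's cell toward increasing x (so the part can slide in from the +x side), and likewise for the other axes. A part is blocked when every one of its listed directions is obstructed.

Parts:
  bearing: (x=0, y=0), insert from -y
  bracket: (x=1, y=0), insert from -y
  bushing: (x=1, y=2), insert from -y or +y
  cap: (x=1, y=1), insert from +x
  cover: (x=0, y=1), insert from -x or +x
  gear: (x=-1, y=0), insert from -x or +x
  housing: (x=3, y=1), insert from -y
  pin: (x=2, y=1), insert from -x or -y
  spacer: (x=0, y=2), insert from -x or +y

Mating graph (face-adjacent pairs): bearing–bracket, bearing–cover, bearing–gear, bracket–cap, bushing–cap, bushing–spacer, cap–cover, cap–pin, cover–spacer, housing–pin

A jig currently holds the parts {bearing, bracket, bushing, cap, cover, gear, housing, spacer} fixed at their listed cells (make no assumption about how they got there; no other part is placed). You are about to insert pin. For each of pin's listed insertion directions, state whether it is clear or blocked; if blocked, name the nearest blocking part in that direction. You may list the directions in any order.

-x: blocked by cap; -y: clear

-x: nearest on ray is cap@(1, 1) ⇒ blocked
-y: ray from pin(2, 1) has no placed part ⇒ clear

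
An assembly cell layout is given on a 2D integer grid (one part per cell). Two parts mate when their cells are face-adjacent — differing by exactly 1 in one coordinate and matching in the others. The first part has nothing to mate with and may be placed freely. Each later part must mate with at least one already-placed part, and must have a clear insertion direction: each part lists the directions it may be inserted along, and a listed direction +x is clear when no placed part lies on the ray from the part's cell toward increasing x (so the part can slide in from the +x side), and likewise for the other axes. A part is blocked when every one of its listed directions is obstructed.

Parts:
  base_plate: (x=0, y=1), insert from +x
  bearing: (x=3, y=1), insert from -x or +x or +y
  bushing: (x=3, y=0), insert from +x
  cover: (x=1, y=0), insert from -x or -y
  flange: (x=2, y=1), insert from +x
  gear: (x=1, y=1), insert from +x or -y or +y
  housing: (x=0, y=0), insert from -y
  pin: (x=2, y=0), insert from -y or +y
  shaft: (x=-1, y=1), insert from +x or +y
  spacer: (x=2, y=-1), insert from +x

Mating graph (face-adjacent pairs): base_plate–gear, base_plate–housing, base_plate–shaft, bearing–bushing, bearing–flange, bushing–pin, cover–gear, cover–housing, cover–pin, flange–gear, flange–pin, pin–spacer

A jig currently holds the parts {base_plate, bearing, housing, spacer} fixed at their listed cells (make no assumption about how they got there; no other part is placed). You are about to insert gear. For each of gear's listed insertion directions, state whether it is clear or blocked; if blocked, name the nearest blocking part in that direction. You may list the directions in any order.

+x: blocked by bearing; +y: clear; -y: clear

+x: nearest on ray is bearing@(3, 1) ⇒ blocked
-y: ray from gear(1, 1) has no placed part ⇒ clear
+y: ray from gear(1, 1) has no placed part ⇒ clear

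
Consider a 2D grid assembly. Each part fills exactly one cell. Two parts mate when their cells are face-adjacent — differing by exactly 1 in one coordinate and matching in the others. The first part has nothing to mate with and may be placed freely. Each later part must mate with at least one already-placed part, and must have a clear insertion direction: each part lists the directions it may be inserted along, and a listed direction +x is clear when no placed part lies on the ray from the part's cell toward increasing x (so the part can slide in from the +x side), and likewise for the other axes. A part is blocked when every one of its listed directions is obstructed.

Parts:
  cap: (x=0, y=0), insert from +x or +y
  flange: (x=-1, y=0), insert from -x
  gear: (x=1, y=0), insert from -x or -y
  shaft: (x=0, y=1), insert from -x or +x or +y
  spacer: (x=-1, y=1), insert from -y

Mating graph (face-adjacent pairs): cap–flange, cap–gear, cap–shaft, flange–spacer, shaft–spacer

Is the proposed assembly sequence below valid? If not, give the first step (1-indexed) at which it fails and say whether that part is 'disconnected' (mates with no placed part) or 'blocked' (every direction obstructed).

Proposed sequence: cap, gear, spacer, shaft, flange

Invalid at step 3 (disconnected)

1. cap@(0, 0) [+x clear] — {cap}
2. gear@(1, 0) [-y clear] — {cap, gear}
3. spacer@(-1, 1) — no placed neighbour ⇒ disconnected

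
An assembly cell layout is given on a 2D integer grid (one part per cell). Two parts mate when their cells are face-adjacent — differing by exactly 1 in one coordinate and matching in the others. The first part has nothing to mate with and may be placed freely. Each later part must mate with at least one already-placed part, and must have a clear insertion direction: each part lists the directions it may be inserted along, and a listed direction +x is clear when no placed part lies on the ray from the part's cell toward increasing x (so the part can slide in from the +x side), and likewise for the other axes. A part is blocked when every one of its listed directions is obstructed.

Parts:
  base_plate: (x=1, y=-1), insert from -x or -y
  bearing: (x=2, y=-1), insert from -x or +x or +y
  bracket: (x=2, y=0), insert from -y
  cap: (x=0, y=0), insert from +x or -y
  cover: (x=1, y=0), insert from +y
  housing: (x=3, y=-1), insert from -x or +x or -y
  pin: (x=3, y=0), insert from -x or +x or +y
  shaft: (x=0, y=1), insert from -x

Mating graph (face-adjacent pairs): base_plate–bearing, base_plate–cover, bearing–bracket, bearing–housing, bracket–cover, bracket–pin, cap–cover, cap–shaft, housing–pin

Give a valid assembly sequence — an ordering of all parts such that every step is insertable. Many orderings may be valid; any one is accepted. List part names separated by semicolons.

1. cap@(0, 0) [+x clear] — {cap}
2. shaft@(0, 1) [-x clear] — {cap, shaft}
3. cover@(1, 0) [+y clear] — {cap, cover, shaft}
4. base_plate@(1, -1) [-x clear] — {base_plate, cap, cover, shaft}
5. bracket@(2, 0) [-y clear] — {base_plate, bracket, cap, cover, shaft}
6. bearing@(2, -1) [+x clear] — {base_plate, bearing, bracket, cap, cover, shaft}
7. housing@(3, -1) [+x clear] — {base_plate, bearing, bracket, cap, cover, housing, shaft}
8. pin@(3, 0) [+x clear] — {base_plate, bearing, bracket, cap, cover, housing, pin, shaft}

cap; shaft; cover; base_plate; bracket; bearing; housing; pin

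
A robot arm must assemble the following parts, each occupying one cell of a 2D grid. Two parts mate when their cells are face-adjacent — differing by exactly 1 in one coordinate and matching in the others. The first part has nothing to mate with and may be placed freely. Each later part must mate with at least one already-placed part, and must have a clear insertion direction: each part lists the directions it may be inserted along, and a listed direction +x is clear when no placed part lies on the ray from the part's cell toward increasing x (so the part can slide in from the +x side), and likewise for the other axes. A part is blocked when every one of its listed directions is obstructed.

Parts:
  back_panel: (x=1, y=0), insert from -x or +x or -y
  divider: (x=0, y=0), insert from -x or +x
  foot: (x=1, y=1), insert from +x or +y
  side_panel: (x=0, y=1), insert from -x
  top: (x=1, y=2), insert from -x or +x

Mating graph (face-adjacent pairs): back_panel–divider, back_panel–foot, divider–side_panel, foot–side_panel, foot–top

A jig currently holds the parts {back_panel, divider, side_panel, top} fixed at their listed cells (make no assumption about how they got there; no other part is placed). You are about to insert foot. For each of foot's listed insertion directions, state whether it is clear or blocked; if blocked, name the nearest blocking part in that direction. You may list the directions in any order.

+x: ray from foot(1, 1) has no placed part ⇒ clear
+y: nearest on ray is top@(1, 2) ⇒ blocked

+x: clear; +y: blocked by top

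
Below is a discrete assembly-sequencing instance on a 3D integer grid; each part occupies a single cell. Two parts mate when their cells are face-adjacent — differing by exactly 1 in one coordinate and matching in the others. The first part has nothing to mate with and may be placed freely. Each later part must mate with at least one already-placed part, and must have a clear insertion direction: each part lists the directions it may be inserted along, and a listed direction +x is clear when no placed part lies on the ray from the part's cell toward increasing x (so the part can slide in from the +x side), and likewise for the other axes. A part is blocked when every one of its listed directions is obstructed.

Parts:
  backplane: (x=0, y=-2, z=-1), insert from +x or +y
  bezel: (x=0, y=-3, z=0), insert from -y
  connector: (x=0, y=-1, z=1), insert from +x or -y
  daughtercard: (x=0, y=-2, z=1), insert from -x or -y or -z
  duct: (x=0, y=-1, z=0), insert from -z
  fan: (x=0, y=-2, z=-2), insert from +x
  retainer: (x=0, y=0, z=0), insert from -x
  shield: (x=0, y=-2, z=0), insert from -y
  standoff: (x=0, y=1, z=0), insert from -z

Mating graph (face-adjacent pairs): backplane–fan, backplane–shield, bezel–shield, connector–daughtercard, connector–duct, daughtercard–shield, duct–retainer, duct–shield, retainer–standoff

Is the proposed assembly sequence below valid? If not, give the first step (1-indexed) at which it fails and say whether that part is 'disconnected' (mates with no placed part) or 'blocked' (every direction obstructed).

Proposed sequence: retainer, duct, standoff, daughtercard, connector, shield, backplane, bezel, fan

1. retainer@(0, 0, 0) [-x clear] — {retainer}
2. duct@(0, -1, 0) [-z clear] — {duct, retainer}
3. standoff@(0, 1, 0) [-z clear] — {duct, retainer, standoff}
4. daughtercard@(0, -2, 1) — no placed neighbour ⇒ disconnected

Invalid at step 4 (disconnected)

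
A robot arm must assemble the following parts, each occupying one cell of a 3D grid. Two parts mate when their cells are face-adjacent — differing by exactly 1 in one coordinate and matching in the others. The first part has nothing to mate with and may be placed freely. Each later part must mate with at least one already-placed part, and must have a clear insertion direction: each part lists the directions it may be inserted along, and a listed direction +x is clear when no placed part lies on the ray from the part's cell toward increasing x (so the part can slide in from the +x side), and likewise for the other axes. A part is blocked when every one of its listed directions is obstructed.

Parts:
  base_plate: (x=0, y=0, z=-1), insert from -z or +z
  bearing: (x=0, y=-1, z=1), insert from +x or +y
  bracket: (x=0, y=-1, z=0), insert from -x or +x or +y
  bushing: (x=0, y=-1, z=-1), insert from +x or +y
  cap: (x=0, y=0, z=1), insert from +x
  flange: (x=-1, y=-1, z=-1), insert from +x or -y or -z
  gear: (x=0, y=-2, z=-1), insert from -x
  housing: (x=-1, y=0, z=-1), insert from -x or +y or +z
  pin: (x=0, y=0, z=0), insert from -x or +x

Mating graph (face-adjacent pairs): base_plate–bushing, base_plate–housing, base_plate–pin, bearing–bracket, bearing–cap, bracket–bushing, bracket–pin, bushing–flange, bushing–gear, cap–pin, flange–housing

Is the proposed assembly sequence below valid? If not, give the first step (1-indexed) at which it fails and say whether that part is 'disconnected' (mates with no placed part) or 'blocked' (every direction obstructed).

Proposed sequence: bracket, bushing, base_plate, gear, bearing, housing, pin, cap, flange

1. bracket@(0, -1, 0) [-x clear] — {bracket}
2. bushing@(0, -1, -1) [+x clear] — {bracket, bushing}
3. base_plate@(0, 0, -1) [-z clear] — {base_plate, bracket, bushing}
4. gear@(0, -2, -1) [-x clear] — {base_plate, bracket, bushing, gear}
5. bearing@(0, -1, 1) [+x clear] — {base_plate, bearing, bracket, bushing, gear}
6. housing@(-1, 0, -1) [-x clear] — {base_plate, bearing, bracket, bushing, gear, housing}
7. pin@(0, 0, 0) [-x clear] — {base_plate, bearing, bracket, bushing, gear, housing, pin}
8. cap@(0, 0, 1) [+x clear] — {base_plate, bearing, bracket, bushing, cap, gear, housing, pin}
9. flange@(-1, -1, -1) [-y clear] — {base_plate, bearing, bracket, bushing, cap, flange, gear, housing, pin}

Valid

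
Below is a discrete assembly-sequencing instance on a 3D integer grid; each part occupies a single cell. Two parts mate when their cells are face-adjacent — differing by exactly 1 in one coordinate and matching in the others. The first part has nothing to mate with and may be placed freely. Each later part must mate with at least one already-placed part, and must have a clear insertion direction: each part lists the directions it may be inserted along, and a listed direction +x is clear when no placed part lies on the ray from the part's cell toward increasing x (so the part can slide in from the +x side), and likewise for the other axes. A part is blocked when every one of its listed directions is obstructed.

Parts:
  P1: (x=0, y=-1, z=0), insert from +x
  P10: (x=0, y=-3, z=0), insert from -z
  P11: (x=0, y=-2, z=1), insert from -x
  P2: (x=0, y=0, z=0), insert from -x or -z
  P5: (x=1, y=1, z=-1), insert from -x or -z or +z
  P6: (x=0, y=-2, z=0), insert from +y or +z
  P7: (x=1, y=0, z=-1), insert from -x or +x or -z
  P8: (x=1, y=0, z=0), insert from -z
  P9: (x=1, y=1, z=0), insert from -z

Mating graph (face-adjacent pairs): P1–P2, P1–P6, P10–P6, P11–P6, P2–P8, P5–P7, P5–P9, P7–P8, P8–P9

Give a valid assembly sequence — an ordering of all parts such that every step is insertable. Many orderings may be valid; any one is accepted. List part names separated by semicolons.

1. P6@(0, -2, 0) [+y clear] — {P6}
2. P10@(0, -3, 0) [-z clear] — {P10, P6}
3. P11@(0, -2, 1) [-x clear] — {P10, P11, P6}
4. P1@(0, -1, 0) [+x clear] — {P1, P10, P11, P6}
5. P2@(0, 0, 0) [-x clear] — {P1, P10, P11, P2, P6}
6. P8@(1, 0, 0) [-z clear] — {P1, P10, P11, P2, P6, P8}
7. P9@(1, 1, 0) [-z clear] — {P1, P10, P11, P2, P6, P8, P9}
8. P5@(1, 1, -1) [-x clear] — {P1, P10, P11, P2, P5, P6, P8, P9}
9. P7@(1, 0, -1) [-x clear] — {P1, P10, P11, P2, P5, P6, P7, P8, P9}

P6; P10; P11; P1; P2; P8; P9; P5; P7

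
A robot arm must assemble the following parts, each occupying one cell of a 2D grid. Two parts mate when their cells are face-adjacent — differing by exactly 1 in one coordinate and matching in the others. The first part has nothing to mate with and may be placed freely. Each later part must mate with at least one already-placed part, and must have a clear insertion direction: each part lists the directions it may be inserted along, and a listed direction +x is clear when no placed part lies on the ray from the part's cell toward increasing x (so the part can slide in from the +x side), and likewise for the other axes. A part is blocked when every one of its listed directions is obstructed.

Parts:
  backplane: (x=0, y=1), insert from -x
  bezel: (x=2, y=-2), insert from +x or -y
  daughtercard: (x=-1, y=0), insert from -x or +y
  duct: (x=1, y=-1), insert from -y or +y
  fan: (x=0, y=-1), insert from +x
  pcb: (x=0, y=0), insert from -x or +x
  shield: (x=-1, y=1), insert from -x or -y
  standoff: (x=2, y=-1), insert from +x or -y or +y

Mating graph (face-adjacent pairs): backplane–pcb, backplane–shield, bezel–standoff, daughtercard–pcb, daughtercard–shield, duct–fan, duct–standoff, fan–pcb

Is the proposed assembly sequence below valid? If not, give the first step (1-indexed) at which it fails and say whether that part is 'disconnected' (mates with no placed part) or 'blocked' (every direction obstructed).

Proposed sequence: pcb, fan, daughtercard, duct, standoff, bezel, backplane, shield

Valid

1. pcb@(0, 0) [-x clear] — {pcb}
2. fan@(0, -1) [+x clear] — {fan, pcb}
3. daughtercard@(-1, 0) [-x clear] — {daughtercard, fan, pcb}
4. duct@(1, -1) [-y clear] — {daughtercard, duct, fan, pcb}
5. standoff@(2, -1) [+x clear] — {daughtercard, duct, fan, pcb, standoff}
6. bezel@(2, -2) [+x clear] — {bezel, daughtercard, duct, fan, pcb, standoff}
7. backplane@(0, 1) [-x clear] — {backplane, bezel, daughtercard, duct, fan, pcb, standoff}
8. shield@(-1, 1) [-x clear] — {backplane, bezel, daughtercard, duct, fan, pcb, shield, standoff}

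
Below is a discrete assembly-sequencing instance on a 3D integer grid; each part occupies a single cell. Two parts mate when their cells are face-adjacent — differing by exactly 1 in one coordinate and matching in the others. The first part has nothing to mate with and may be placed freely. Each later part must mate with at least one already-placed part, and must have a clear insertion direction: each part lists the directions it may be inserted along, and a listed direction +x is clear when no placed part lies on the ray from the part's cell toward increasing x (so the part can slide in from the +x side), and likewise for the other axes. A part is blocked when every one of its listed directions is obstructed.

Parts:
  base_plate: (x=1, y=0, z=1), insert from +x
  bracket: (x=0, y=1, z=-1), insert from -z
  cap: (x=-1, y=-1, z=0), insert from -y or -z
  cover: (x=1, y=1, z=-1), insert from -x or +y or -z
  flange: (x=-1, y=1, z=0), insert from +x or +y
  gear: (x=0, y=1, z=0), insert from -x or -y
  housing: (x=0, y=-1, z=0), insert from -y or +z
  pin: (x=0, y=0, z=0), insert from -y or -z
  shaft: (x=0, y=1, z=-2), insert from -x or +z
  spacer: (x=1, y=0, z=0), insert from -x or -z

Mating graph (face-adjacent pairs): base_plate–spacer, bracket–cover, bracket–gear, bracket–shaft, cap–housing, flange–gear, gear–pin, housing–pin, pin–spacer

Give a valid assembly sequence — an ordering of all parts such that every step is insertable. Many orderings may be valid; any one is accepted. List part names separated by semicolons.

cover; bracket; shaft; gear; flange; pin; housing; cap; spacer; base_plate

1. cover@(1, 1, -1) [-x clear] — {cover}
2. bracket@(0, 1, -1) [-z clear] — {bracket, cover}
3. shaft@(0, 1, -2) [-x clear] — {bracket, cover, shaft}
4. gear@(0, 1, 0) [-x clear] — {bracket, cover, gear, shaft}
5. flange@(-1, 1, 0) [+y clear] — {bracket, cover, flange, gear, shaft}
6. pin@(0, 0, 0) [-y clear] — {bracket, cover, flange, gear, pin, shaft}
7. housing@(0, -1, 0) [-y clear] — {bracket, cover, flange, gear, housing, pin, shaft}
8. cap@(-1, -1, 0) [-y clear] — {bracket, cap, cover, flange, gear, housing, pin, shaft}
9. spacer@(1, 0, 0) [-z clear] — {bracket, cap, cover, flange, gear, housing, pin, shaft, spacer}
10. base_plate@(1, 0, 1) [+x clear] — {base_plate, bracket, cap, cover, flange, gear, housing, pin, shaft, spacer}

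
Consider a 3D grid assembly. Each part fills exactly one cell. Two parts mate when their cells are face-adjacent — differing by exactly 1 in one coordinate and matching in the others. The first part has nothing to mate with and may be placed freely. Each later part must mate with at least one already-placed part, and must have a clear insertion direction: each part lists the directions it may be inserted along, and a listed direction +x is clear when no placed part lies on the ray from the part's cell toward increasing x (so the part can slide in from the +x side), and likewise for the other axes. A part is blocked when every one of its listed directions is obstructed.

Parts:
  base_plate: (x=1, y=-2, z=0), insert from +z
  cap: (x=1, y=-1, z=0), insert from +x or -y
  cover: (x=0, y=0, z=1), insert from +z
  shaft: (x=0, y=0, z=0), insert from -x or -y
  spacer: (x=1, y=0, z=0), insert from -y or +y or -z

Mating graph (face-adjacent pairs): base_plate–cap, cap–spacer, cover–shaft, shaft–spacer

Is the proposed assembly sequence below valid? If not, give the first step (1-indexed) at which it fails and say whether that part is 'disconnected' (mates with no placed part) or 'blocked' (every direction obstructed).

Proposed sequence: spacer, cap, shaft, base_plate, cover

Valid

1. spacer@(1, 0, 0) [-y clear] — {spacer}
2. cap@(1, -1, 0) [+x clear] — {cap, spacer}
3. shaft@(0, 0, 0) [-x clear] — {cap, shaft, spacer}
4. base_plate@(1, -2, 0) [+z clear] — {base_plate, cap, shaft, spacer}
5. cover@(0, 0, 1) [+z clear] — {base_plate, cap, cover, shaft, spacer}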